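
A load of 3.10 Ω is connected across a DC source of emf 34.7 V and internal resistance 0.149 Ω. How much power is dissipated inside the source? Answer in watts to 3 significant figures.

The internal resistance carries the same current as the load; P_int = I²r.
I = ε / (r + R) = 34.7 / (0.149 + 3.10) = 10.68 A
P_int = I² r = (10.68)² × 0.149 = 17.00 W

17.0 W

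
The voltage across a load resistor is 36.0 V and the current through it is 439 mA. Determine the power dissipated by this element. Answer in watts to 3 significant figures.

15.8 W

Since both terminal voltage and current are stated, P = V I gives the power in one step.
P = 36.0 V × 0.4390 A = 15.80 W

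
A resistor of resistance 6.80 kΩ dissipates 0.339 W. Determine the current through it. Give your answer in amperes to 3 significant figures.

Inverting the appropriate power form: I = √(P / R).
I = √(0.339 / 6800) = 0.007061 A

0.00706 A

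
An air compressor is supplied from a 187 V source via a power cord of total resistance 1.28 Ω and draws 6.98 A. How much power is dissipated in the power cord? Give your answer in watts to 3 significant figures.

The power cord and load are in series, so the same current flows in both; the loss is I²R_line.
The power cord carries the full 6.98 A.
P_line = I² R_line = (6.980)² × 1.28 = 62.36 W

62.4 W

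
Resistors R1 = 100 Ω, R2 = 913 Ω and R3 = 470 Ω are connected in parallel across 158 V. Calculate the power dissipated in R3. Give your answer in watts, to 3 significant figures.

The supply voltage appears across each parallel branch — just use P = V²/R3.
P_R3 = V² / R3 = (158)² / 470 Ω = 53.11 W

53.1 W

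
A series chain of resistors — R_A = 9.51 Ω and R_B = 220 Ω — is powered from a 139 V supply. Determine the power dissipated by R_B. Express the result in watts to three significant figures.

The current is common to all series resistors; compute it, then apply P = I²R for the target.
R_total = 9.51 + 220 = 229.5 Ω
I = V / R_total = 139 / 229.5 = 0.6056 A
P_R_B = I² × R_B = (0.6056)² × 220 = 80.70 W

80.7 W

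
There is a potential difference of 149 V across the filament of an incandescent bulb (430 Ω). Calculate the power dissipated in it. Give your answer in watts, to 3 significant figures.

51.6 W

V and R are stated; P = V²/R avoids computing the current.
P = (149 V)² / 430 Ω = 51.63 W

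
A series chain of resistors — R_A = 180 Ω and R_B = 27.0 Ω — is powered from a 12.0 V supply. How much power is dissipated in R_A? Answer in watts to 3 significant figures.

In a series string the same current flows through every resistor — find that current, then P = I²R for the one we want.
R_total = 180 + 27.0 = 207.0 Ω
I = V / R_total = 12.0 / 207.0 = 0.05797 A
P_R_A = I² × R_A = (0.05797)² × 180 = 0.6049 W

0.605 W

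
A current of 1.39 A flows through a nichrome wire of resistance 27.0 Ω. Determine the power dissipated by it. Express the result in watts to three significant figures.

52.2 W

The current through and the resistance of the element are both given; use P = I²R.
P = (1.390 A)² × 27.0 Ω = 52.17 W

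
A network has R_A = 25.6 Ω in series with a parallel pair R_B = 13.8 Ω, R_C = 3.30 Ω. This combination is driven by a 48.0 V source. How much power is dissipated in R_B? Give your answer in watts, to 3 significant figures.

1.48 W

Collapse R_B‖R_C to a single equivalent, reducing the network to two series elements.
R_p = (13.8×3.30)/(13.8+3.30) = 2.663 Ω
R_total = 25.6 + 2.663 = 28.26 Ω
I = V / R_total = 48.0 / 28.26 = 1.698 A
Voltage across the parallel pair: V_p = I × R_p = 1.698 × 2.663 = 4.523 V
R_B is across V_p, so use P = V²/R for that branch.
P_R_B = (4.523)² / 13.8 = 1.482 W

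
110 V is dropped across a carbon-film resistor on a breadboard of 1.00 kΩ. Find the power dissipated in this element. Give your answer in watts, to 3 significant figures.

12.1 W

We know the drop across the element and its resistance — P = V²/R, one step.
P = (110 V)² / 1000 Ω = 12.10 W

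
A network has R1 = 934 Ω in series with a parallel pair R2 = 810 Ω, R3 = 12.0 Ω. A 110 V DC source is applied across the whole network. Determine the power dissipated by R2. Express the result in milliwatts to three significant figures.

2.33 mW

First combine the parallel branches into one equivalent R_p, then R1 + R_p is a series pair.
R_p = (810×12.0)/(810+12.0) = 11.82 Ω
R_total = 934 + 11.82 = 945.8 Ω
I = V / R_total = 110 / 945.8 = 0.1163 A
Voltage across the parallel pair: V_p = I × R_p = 0.1163 × 11.82 = 1.375 V
R2 is across V_p, so use P = V²/R for that branch.
P_R2 = (1.375)² / 810 = 0.002335 W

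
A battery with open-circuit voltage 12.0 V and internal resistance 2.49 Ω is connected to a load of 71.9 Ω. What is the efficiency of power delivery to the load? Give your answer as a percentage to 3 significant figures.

The source delivers εI, of which I²R reaches the load and I²r is lost; since I is common, η = R/(R+r).
η = R / (R + r) = 71.9 / (71.9 + 2.49) = 0.9665

96.7 %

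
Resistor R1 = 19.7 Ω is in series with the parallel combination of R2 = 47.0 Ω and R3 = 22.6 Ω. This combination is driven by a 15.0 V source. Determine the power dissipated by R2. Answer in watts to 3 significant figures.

Reduce the parallel pair to R_p first; the network is then a simple series string.
R_p = (47.0×22.6)/(47.0+22.6) = 15.26 Ω
R_total = 19.7 + 15.26 = 34.96 Ω
I = V / R_total = 15.0 / 34.96 = 0.4290 A
Voltage across the parallel pair: V_p = I × R_p = 0.4290 × 15.26 = 6.548 V
With V_p across R2, its power is V_p²/R2.
P_R2 = (6.548)² / 47.0 = 0.9122 W

0.912 W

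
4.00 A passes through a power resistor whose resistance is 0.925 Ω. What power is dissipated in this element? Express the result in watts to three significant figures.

14.8 W

Knowing I and R, the power is just I²R — no need to find V first.
P = (4.000 A)² × 0.925 Ω = 14.80 W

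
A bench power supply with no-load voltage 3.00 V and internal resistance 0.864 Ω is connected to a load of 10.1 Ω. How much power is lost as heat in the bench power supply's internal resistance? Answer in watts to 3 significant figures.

0.0647 W

The source's internal resistance is just another series element carrying I; its dissipation is I²r.
I = ε / (r + R) = 3.00 / (0.864 + 10.1) = 0.2736 A
P_int = I² r = (0.2736)² × 0.864 = 0.06469 W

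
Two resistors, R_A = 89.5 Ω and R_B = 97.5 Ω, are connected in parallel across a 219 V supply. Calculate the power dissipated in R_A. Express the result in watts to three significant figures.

The supply voltage appears across each parallel branch — just use P = V²/R_A.
P_R_A = V² / R_A = (219)² / 89.5 Ω = 535.9 W

536 W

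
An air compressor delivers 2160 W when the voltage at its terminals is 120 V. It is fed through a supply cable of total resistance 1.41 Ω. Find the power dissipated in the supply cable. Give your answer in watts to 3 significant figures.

The supply cable and load are in series, so the same current flows in both; the loss is I²R_line.
I = P / V = 2160 / 120 = 18.00 A through the supply cable.
P_line = I² R_line = (18.00)² × 1.41 = 456.8 W

457 W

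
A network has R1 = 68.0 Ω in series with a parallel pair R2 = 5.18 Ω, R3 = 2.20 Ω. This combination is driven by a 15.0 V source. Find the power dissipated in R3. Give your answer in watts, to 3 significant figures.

0.0504 W

Reduce the parallel pair to R_p first; the network is then a simple series string.
R_p = (5.18×2.20)/(5.18+2.20) = 1.544 Ω
R_total = 68.0 + 1.544 = 69.54 Ω
I = V / R_total = 15.0 / 69.54 = 0.2157 A
Voltage across the parallel pair: V_p = I × R_p = 0.2157 × 1.544 = 0.3331 V
With V_p across R3, its power is V_p²/R3.
P_R3 = (0.3331)² / 2.20 = 0.05042 W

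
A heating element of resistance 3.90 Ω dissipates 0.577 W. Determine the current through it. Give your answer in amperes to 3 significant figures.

0.385 A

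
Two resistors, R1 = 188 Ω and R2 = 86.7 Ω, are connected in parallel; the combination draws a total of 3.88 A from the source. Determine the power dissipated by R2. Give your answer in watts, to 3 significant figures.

The branches share the same voltage, but only the total current is given — find V from the equivalent resistance first.
1/R_eq = 1/188 + 1/86.7 ⇒ R_eq = 59.34 Ω
V = I_total × R_eq = 3.880 × 59.34 = 230.2 V
P_R2 = V² / R2 = (230.2)² / 86.7 = 611.3 W

611 W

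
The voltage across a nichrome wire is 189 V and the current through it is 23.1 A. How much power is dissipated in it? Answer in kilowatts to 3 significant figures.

4.37 kW

Both the voltage across and the current through the element are known, so P = V I applies directly.
P = 189 V × 23.10 A = 4366 W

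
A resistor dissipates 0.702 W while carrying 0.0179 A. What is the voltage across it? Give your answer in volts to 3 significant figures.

39.2 V

From P = V I = I²R = V²/R, with the two given quantities we get V = P / I.
V = 0.702 / 0.01790 = 39.22 V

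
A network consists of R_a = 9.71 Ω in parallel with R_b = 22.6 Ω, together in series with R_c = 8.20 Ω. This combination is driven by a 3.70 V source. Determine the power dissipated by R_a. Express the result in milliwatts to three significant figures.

Collapse the R_a‖R_b pair into one equivalent R_p; then R_p and R_c form a series string.
R_p = (9.71×22.6)/(9.71+22.6) = 6.792 Ω
R_total = R_p + 8.20 = 6.792 + 8.20 = 14.99 Ω
I = V / R_total = 3.70 / 14.99 = 0.2468 A
Voltage across the parallel pair: V_p = I × R_p = 0.2468 × 6.792 = 1.676 V
R_a sits across V_p; its power is V_p²/R.
P_R_a = (1.676)² / 9.71 = 0.2894 W

289 mW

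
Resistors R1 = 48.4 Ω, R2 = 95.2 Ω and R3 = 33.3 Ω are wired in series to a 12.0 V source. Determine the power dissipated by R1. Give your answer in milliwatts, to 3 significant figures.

Since the resistors are in series they all carry the loop current I = V/R_total; the power in any one is I²R.
R_total = 48.4 + 95.2 + 33.3 = 176.9 Ω
I = V / R_total = 12.0 / 176.9 = 0.06783 A
P_R1 = I² × R1 = (0.06783)² × 48.4 = 0.2227 W

223 mW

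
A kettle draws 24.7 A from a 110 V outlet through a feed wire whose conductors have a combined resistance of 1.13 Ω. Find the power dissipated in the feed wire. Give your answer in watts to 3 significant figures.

689 W

Only the current and the line resistance are needed for the I²R loss.
The feed wire carries the full 24.7 A.
P_line = I² R_line = (24.70)² × 1.13 = 689.4 W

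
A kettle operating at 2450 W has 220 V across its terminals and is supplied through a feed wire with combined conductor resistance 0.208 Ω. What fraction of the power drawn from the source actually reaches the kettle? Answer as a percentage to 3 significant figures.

99.0 %

I = P / V = 2450 / 220 = 11.14 A through the feed wire.
P_line = I² R_line = (11.14)² × 0.208 = 25.80 W
P_source = P_load + P_line = 2450 + 25.80 = 2476 W
η = P_load / P_source = 2450 / 2476 = 0.9896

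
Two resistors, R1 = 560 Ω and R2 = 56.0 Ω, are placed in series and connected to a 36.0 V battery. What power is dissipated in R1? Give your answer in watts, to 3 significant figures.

Since the resistors are in series they all carry the loop current I = V/R_total; the power in any one is I²R.
R_total = 560 + 56.0 = 616.0 Ω
I = V / R_total = 36.0 / 616.0 = 0.05844 A
P_R1 = I² × R1 = (0.05844)² × 560 = 1.913 W

1.91 W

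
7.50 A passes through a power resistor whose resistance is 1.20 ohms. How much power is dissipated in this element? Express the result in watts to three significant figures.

Current and resistance are given, so P = I²R is the direct form.
P = (7.500 A)² × 1.20 Ω = 67.50 W

67.5 W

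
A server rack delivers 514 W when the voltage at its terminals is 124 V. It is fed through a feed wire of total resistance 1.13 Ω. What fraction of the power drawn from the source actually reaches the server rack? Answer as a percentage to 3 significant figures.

I = P / V = 514 / 124 = 4.145 A through the feed wire.
P_line = I² R_line = (4.145)² × 1.13 = 19.42 W
P_source = P_load + P_line = 514.0 + 19.42 = 533.4 W
η = P_load / P_source = 514.0 / 533.4 = 0.9636

96.4 %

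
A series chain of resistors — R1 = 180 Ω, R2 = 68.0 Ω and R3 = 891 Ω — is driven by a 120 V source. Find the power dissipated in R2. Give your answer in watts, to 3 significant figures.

The current is common to all series resistors; compute it, then apply P = I²R for the target.
R_total = 180 + 68.0 + 891 = 1139 Ω
I = V / R_total = 120 / 1139 = 0.1054 A
P_R2 = I² × R2 = (0.1054)² × 68.0 = 0.7548 W

0.755 W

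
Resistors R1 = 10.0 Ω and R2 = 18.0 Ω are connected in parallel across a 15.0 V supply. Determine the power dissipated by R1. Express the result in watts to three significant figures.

22.5 W

Each parallel branch sees the full supply voltage, so P = V²/R applies directly to the target branch.
P_R1 = V² / R1 = (15.0)² / 10.0 Ω = 22.50 W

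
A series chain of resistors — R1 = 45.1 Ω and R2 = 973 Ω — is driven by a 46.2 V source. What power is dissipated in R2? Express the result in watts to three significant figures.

Every series element carries the same I. Get I from the total resistance, then P = I² × R2.
R_total = 45.1 + 973 = 1018 Ω
I = V / R_total = 46.2 / 1018 = 0.04538 A
P_R2 = I² × R2 = (0.04538)² × 973 = 2.004 W

2.00 W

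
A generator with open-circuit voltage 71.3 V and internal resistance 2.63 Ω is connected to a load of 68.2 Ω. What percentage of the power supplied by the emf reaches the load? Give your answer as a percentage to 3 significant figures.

96.3 %

Both r and R carry the same current, so the power split is just the resistance split: η = R/(R+r).
η = R / (R + r) = 68.2 / (68.2 + 2.63) = 0.9629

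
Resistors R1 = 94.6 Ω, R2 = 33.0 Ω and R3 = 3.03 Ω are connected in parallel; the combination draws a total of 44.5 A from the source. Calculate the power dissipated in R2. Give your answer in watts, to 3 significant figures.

436 W

Parallel branches share V, not I — compute V via R_eq, then use V²/R for the target branch.
1/R_eq = 1/94.6 + 1/33.0 + 1/3.03 ⇒ R_eq = 2.696 Ω
V = I_total × R_eq = 44.50 × 2.696 = 120.0 V
P_R2 = V² / R2 = (120.0)² / 33.0 = 436.2 W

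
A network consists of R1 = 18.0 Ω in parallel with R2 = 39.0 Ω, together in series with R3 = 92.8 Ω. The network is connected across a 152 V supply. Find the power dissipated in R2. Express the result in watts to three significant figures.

8.13 W

Combine R1 and R2 into their parallel equivalent first, reducing the network to two series resistors.
R_p = (18.0×39.0)/(18.0+39.0) = 12.32 Ω
R_total = R_p + 92.8 = 12.32 + 92.8 = 105.1 Ω
I = V / R_total = 152 / 105.1 = 1.446 A
Voltage across the parallel pair: V_p = I × R_p = 1.446 × 12.32 = 17.81 V
R2 sits across V_p; its power is V_p²/R.
P_R2 = (17.81)² / 39.0 = 8.132 W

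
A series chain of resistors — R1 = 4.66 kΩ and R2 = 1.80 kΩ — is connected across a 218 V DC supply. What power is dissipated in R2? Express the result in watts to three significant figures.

2.05 W

The current is common to all series resistors; compute it, then apply P = I²R for the target.
R_total = (4.66 + 1.80) kΩ = 6460 Ω
I = V / R_total = 218 / 6460 = 0.03375 A
P_R2 = I² × R2 = (0.03375)² × 1800 = 2.050 W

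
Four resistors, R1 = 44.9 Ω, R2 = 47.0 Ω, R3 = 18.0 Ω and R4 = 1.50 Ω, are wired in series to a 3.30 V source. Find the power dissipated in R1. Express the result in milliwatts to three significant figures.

39.4 mW

In a series string the same current flows through every resistor — find that current, then P = I²R for the one we want.
R_total = 44.9 + 47.0 + 18.0 + 1.50 = 111.4 Ω
I = V / R_total = 3.30 / 111.4 = 0.02962 A
P_R1 = I² × R1 = (0.02962)² × 44.9 = 0.03940 W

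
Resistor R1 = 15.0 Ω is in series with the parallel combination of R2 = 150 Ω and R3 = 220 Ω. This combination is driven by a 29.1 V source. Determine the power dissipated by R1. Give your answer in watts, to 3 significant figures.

1.17 W

Reduce the parallel pair to R_p first; the network is then a simple series string.
R_p = (150×220)/(150+220) = 89.19 Ω
R_total = 15.0 + 89.19 = 104.2 Ω
I = V / R_total = 29.1 / 104.2 = 0.2793 A
R1 carries the full series current, so P = I²R.
P_R1 = (0.2793)² × 15.0 = 1.170 W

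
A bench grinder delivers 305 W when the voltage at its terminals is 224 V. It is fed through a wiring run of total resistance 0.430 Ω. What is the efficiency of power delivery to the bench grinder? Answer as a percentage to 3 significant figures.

I = P / V = 305 / 224 = 1.362 A through the wiring run.
P_line = I² R_line = (1.362)² × 0.430 = 0.7972 W
P_source = P_load + P_line = 305.0 + 0.7972 = 305.8 W
η = P_load / P_source = 305.0 / 305.8 = 0.9974

99.7 %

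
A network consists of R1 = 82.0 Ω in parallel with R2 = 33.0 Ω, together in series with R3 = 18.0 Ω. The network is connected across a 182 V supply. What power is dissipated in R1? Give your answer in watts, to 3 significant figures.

130 W

Collapse the R1‖R2 pair into one equivalent R_p; then R_p and R3 form a series string.
R_p = (82.0×33.0)/(82.0+33.0) = 23.53 Ω
R_total = R_p + 18.0 = 23.53 + 18.0 = 41.53 Ω
I = V / R_total = 182 / 41.53 = 4.382 A
Voltage across the parallel pair: V_p = I × R_p = 4.382 × 23.53 = 103.1 V
R1 has V_p across it, so P = V_p²/R1.
P_R1 = (103.1)² / 82.0 = 129.7 W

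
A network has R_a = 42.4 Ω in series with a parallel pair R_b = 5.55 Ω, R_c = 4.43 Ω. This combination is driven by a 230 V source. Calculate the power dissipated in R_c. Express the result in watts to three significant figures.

Reduce the parallel pair to R_p first; the network is then a simple series string.
R_p = (5.55×4.43)/(5.55+4.43) = 2.464 Ω
R_total = 42.4 + 2.464 = 44.86 Ω
I = V / R_total = 230 / 44.86 = 5.127 A
Voltage across the parallel pair: V_p = I × R_p = 5.127 × 2.464 = 12.63 V
R_c is across V_p, so use P = V²/R for that branch.
P_R_c = (12.63)² / 4.43 = 36.01 W

36.0 W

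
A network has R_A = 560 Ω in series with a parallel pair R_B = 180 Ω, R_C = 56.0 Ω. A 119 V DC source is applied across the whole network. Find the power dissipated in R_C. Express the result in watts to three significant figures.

1.27 W

Replace R_B and R_C with their parallel equivalent so the circuit becomes R_A in series with R_p.
R_p = (180×56.0)/(180+56.0) = 42.71 Ω
R_total = 560 + 42.71 = 602.7 Ω
I = V / R_total = 119 / 602.7 = 0.1974 A
Voltage across the parallel pair: V_p = I × R_p = 0.1974 × 42.71 = 8.433 V
With V_p across R_C, its power is V_p²/R_C.
P_R_C = (8.433)² / 56.0 = 1.270 W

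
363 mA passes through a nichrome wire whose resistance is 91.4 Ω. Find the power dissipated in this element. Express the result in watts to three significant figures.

12.0 W

Current and resistance are given, so P = I²R is the direct form.
P = (0.3630 A)² × 91.4 Ω = 12.04 W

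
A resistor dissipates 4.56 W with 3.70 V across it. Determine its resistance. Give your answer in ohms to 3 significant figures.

3.00 Ω

The two known quantities fix the third via R = V² / P.
R = (3.70)² / 4.56 = 3.002 Ω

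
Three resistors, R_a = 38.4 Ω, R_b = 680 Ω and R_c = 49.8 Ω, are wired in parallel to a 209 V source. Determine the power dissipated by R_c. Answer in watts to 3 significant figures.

877 W

The supply voltage appears across each parallel branch — just use P = V²/R_c.
P_R_c = V² / R_c = (209)² / 49.8 Ω = 877.1 W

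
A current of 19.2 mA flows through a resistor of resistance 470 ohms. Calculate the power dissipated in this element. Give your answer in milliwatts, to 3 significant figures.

173 mW

Knowing I and R, the power is just I²R — no need to find V first.
P = (0.01920 A)² × 470 Ω = 0.1733 W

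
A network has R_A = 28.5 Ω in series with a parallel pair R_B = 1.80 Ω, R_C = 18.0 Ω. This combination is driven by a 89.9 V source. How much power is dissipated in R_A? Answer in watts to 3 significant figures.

Reduce the parallel pair to R_p first; the network is then a simple series string.
R_p = (1.80×18.0)/(1.80+18.0) = 1.636 Ω
R_total = 28.5 + 1.636 = 30.14 Ω
I = V / R_total = 89.9 / 30.14 = 2.983 A
The full supply current passes through R_A: P = I²R.
P_R_A = (2.983)² × 28.5 = 253.6 W

254 W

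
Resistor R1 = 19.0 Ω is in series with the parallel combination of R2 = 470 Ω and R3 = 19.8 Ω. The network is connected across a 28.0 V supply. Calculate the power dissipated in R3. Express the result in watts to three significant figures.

Reduce the parallel pair to R_p first; the network is then a simple series string.
R_p = (470×19.8)/(470+19.8) = 19.00 Ω
R_total = 19.0 + 19.00 = 38.00 Ω
I = V / R_total = 28.0 / 38.00 = 0.7369 A
Voltage across the parallel pair: V_p = I × R_p = 0.7369 × 19.00 = 14.00 V
R3 is across V_p, so use P = V²/R for that branch.
P_R3 = (14.00)² / 19.8 = 9.899 W

9.90 W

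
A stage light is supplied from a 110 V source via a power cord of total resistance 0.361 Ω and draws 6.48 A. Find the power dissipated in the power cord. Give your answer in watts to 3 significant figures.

The power cord is a series resistance carrying the load current; its dissipation is I²R_line.
The power cord carries the full 6.48 A.
P_line = I² R_line = (6.480)² × 0.361 = 15.16 W

15.2 W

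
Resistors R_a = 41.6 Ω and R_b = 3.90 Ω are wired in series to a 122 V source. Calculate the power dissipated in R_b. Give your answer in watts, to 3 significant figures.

In a series string the same current flows through every resistor — find that current, then P = I²R for the one we want.
R_total = 41.6 + 3.90 = 45.50 Ω
I = V / R_total = 122 / 45.50 = 2.681 A
P_R_b = I² × R_b = (2.681)² × 3.90 = 28.04 W

28.0 W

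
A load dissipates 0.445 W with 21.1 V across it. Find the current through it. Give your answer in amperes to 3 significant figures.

From P = V I = I²R = V²/R, with the two given quantities we get I = P / V.
I = 0.445 / 21.1 = 0.02109 A

0.0211 A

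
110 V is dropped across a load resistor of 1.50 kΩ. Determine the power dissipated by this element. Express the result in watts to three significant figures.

Voltage and resistance are given, so P = V²/R is the one-step route.
P = (110 V)² / 1500 Ω = 8.067 W

8.07 W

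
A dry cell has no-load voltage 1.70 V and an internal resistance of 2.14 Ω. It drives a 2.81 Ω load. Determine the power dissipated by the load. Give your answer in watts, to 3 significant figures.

Find the circuit current first, then P = I²R for the load (series elements share I).
I = ε / (r + R) = 1.70 / (2.14 + 2.81) = 0.3434 A
P_load = I² R = (0.3434)² × 2.81 = 0.3314 W

0.331 W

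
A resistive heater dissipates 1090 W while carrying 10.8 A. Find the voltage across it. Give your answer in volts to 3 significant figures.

101 V

From P = V I = I²R = V²/R, with the two given quantities we get V = P / I.
V = 1090 / 10.80 = 100.9 V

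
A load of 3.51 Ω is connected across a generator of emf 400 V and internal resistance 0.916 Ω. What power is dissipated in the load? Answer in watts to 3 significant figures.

28700 W

With r and R in series, I = ε/(r+R); the load dissipates I²R.
I = ε / (r + R) = 400 / (0.916 + 3.51) = 90.38 A
P_load = I² R = (90.38)² × 3.51 = 28670 W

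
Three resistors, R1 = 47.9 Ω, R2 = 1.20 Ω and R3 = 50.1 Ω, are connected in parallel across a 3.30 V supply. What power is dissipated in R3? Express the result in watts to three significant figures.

0.217 W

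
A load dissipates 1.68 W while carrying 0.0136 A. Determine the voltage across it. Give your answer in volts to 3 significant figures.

From P = V I = I²R = V²/R, with the two given quantities we get V = P / I.
V = 1.68 / 0.01360 = 123.5 V

124 V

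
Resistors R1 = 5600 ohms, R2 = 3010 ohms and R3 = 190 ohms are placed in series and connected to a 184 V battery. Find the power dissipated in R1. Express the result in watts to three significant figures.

2.45 W

The current is common to all series resistors; compute it, then apply P = I²R for the target.
R_total = 5600 + 3010 + 190 = 8800 Ω
I = V / R_total = 184 / 8800 = 0.02091 A
P_R1 = I² × R1 = (0.02091)² × 5600 = 2.448 W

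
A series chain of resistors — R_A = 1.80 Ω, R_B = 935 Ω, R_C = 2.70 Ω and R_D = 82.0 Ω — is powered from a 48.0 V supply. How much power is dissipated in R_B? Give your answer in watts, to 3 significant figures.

2.06 W

Since the resistors are in series they all carry the loop current I = V/R_total; the power in any one is I²R.
R_total = 1.80 + 935 + 2.70 + 82.0 = 1022 Ω
I = V / R_total = 48.0 / 1022 = 0.04699 A
P_R_B = I² × R_B = (0.04699)² × 935 = 2.065 W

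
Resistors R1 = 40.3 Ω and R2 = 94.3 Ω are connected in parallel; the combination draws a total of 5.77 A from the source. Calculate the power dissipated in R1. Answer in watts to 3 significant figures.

The branches share the same voltage, but only the total current is given — find V from the equivalent resistance first.
1/R_eq = 1/40.3 + 1/94.3 ⇒ R_eq = 28.23 Ω
V = I_total × R_eq = 5.770 × 28.23 = 162.9 V
P_R1 = V² / R1 = (162.9)² / 40.3 = 658.6 W

659 W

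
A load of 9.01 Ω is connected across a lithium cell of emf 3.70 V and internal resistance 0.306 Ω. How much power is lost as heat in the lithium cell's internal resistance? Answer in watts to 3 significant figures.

0.0483 W

Internal loss is I²r, with I set by the total series resistance r+R.
I = ε / (r + R) = 3.70 / (0.306 + 9.01) = 0.3972 A
P_int = I² r = (0.3972)² × 0.306 = 0.04827 W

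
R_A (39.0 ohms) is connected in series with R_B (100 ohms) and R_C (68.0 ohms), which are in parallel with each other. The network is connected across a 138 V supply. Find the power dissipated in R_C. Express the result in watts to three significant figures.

Collapse R_B‖R_C to a single equivalent, reducing the network to two series elements.
R_p = (100×68.0)/(100+68.0) = 40.48 Ω
R_total = 39.0 + 40.48 = 79.48 Ω
I = V / R_total = 138 / 79.48 = 1.736 A
Voltage across the parallel pair: V_p = I × R_p = 1.736 × 40.48 = 70.28 V
With V_p across R_C, its power is V_p²/R_C.
P_R_C = (70.28)² / 68.0 = 72.64 W

72.6 W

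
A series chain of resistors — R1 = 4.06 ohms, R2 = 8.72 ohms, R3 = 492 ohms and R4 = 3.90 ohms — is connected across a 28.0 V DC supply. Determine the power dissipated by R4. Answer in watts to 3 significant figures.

0.0118 W

Since the resistors are in series they all carry the loop current I = V/R_total; the power in any one is I²R.
R_total = 4.06 + 8.72 + 492 + 3.90 = 508.7 Ω
I = V / R_total = 28.0 / 508.7 = 0.05504 A
P_R4 = I² × R4 = (0.05504)² × 3.90 = 0.01182 W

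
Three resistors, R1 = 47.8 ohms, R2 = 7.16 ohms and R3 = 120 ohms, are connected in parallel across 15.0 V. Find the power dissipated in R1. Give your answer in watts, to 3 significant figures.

4.71 W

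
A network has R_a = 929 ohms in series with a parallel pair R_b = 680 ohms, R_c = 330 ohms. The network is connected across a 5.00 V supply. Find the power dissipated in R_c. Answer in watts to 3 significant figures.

First combine the parallel branches into one equivalent R_p, then R_a + R_p is a series pair.
R_p = (680×330)/(680+330) = 222.2 Ω
R_total = 929 + 222.2 = 1151 Ω
I = V / R_total = 5.00 / 1151 = 0.004343 A
Voltage across the parallel pair: V_p = I × R_p = 0.004343 × 222.2 = 0.9650 V
With V_p across R_c, its power is V_p²/R_c.
P_R_c = (0.9650)² / 330 = 0.002822 W

0.00282 W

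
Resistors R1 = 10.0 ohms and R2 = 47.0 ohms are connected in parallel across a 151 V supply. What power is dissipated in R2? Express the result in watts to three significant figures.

Every branch has 151 V across it, so for R2 the power is simply V²/R.
P_R2 = V² / R2 = (151)² / 47.0 Ω = 485.1 W

485 W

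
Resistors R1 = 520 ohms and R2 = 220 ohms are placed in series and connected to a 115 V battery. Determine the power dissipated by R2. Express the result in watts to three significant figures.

5.31 W

Since the resistors are in series they all carry the loop current I = V/R_total; the power in any one is I²R.
R_total = 520 + 220 = 740.0 Ω
I = V / R_total = 115 / 740.0 = 0.1554 A
P_R2 = I² × R2 = (0.1554)² × 220 = 5.313 W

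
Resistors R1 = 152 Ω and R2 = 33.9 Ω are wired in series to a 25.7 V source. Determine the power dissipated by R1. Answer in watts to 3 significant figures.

2.91 W

Series elements share the same current, so find I first, then use P = I²R.
R_total = 152 + 33.9 = 185.9 Ω
I = V / R_total = 25.7 / 185.9 = 0.1382 A
P_R1 = I² × R1 = (0.1382)² × 152 = 2.905 W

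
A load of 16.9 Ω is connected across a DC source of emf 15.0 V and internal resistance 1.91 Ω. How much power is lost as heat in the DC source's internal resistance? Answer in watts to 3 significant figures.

The source's internal resistance is just another series element carrying I; its dissipation is I²r.
I = ε / (r + R) = 15.0 / (1.91 + 16.9) = 0.7974 A
P_int = I² r = (0.7974)² × 1.91 = 1.215 W

1.21 W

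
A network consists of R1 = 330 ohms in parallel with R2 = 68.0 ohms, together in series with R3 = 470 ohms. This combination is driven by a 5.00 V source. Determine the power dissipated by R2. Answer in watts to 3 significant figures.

0.00422 W

Collapse the R1‖R2 pair into one equivalent R_p; then R_p and R3 form a series string.
R_p = (330×68.0)/(330+68.0) = 56.38 Ω
R_total = R_p + 470 = 56.38 + 470 = 526.4 Ω
I = V / R_total = 5.00 / 526.4 = 0.009499 A
Voltage across the parallel pair: V_p = I × R_p = 0.009499 × 56.38 = 0.5356 V
R2 has V_p across it, so P = V_p²/R2.
P_R2 = (0.5356)² / 68.0 = 0.004218 W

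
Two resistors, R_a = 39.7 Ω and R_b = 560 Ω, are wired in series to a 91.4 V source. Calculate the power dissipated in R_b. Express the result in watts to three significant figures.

Since the resistors are in series they all carry the loop current I = V/R_total; the power in any one is I²R.
R_total = 39.7 + 560 = 599.7 Ω
I = V / R_total = 91.4 / 599.7 = 0.1524 A
P_R_b = I² × R_b = (0.1524)² × 560 = 13.01 W

13.0 W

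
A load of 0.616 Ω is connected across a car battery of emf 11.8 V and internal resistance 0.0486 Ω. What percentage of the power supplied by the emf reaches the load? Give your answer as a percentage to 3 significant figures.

Both r and R carry the same current, so the power split is just the resistance split: η = R/(R+r).
η = R / (R + r) = 0.616 / (0.616 + 0.0486) = 0.9269

92.7 %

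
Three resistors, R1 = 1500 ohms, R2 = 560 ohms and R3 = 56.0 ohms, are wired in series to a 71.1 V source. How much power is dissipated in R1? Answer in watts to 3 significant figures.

1.69 W

The current is common to all series resistors; compute it, then apply P = I²R for the target.
R_total = 1500 + 560 + 56.0 = 2116 Ω
I = V / R_total = 71.1 / 2116 = 0.03360 A
P_R1 = I² × R1 = (0.03360)² × 1500 = 1.694 W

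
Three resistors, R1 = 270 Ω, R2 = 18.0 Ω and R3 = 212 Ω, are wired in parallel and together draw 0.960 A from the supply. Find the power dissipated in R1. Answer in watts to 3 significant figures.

0.834 W

We need the common branch voltage; get it from I_total × R_eq, then P = V²/R for the branch.
1/R_eq = 1/270 + 1/18.0 + 1/212 ⇒ R_eq = 15.63 Ω
V = I_total × R_eq = 0.9600 × 15.63 = 15.01 V
P_R1 = V² / R1 = (15.01)² / 270 = 0.8340 W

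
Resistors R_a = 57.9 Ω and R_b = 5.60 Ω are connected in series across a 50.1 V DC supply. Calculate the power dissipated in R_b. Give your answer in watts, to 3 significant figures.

3.49 W

The current is common to all series resistors; compute it, then apply P = I²R for the target.
R_total = 57.9 + 5.60 = 63.50 Ω
I = V / R_total = 50.1 / 63.50 = 0.7890 A
P_R_b = I² × R_b = (0.7890)² × 5.60 = 3.486 W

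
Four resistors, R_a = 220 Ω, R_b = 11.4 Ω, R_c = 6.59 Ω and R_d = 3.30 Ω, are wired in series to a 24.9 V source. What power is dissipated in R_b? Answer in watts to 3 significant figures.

0.121 W

In a series string the same current flows through every resistor — find that current, then P = I²R for the one we want.
R_total = 220 + 11.4 + 6.59 + 3.30 = 241.3 Ω
I = V / R_total = 24.9 / 241.3 = 0.1032 A
P_R_b = I² × R_b = (0.1032)² × 11.4 = 0.1214 W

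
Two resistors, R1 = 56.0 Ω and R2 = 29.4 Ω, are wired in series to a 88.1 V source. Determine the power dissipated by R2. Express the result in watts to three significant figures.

31.3 W

Since the resistors are in series they all carry the loop current I = V/R_total; the power in any one is I²R.
R_total = 56.0 + 29.4 = 85.40 Ω
I = V / R_total = 88.1 / 85.40 = 1.032 A
P_R2 = I² × R2 = (1.032)² × 29.4 = 31.29 W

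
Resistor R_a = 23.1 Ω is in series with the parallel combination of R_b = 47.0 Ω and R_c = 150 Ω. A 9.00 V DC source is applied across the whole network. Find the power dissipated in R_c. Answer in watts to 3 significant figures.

First combine the parallel branches into one equivalent R_p, then R_a + R_p is a series pair.
R_p = (47.0×150)/(47.0+150) = 35.79 Ω
R_total = 23.1 + 35.79 = 58.89 Ω
I = V / R_total = 9.00 / 58.89 = 0.1528 A
Voltage across the parallel pair: V_p = I × R_p = 0.1528 × 35.79 = 5.469 V
R_c is across V_p, so use P = V²/R for that branch.
P_R_c = (5.469)² / 150 = 0.1994 W

0.199 W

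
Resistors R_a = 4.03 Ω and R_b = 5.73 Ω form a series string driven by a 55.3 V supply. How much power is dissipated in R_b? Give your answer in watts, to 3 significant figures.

In a series string the same current flows through every resistor — find that current, then P = I²R for the one we want.
R_total = 4.03 + 5.73 = 9.760 Ω
I = V / R_total = 55.3 / 9.760 = 5.666 A
P_R_b = I² × R_b = (5.666)² × 5.73 = 184.0 W

184 W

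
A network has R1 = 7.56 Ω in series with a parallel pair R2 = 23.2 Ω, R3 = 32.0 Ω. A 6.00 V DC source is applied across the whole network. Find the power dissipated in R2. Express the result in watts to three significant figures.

Replace R2 and R3 with their parallel equivalent so the circuit becomes R1 in series with R_p.
R_p = (23.2×32.0)/(23.2+32.0) = 13.45 Ω
R_total = 7.56 + 13.45 = 21.01 Ω
I = V / R_total = 6.00 / 21.01 = 0.2856 A
Voltage across the parallel pair: V_p = I × R_p = 0.2856 × 13.45 = 3.841 V
With V_p across R2, its power is V_p²/R2.
P_R2 = (3.841)² / 23.2 = 0.6359 W

0.636 W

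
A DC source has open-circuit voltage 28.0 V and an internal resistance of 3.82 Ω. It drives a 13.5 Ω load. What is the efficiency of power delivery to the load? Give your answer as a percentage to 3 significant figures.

Both r and R carry the same current, so the power split is just the resistance split: η = R/(R+r).
η = R / (R + r) = 13.5 / (13.5 + 3.82) = 0.7794

77.9 %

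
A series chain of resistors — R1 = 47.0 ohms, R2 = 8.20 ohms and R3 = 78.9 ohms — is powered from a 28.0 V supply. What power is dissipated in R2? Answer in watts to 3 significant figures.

0.357 W

Since the resistors are in series they all carry the loop current I = V/R_total; the power in any one is I²R.
R_total = 47.0 + 8.20 + 78.9 = 134.1 Ω
I = V / R_total = 28.0 / 134.1 = 0.2088 A
P_R2 = I² × R2 = (0.2088)² × 8.20 = 0.3575 W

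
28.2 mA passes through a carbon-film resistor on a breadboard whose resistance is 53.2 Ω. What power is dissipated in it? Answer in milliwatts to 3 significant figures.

Current and resistance are given, so P = I²R is the direct form.
P = (0.02820 A)² × 53.2 Ω = 0.04231 W

42.3 mW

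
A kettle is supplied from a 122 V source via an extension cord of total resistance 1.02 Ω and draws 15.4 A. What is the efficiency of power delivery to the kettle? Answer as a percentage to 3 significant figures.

87.1 %

The extension cord carries the full 15.4 A.
P_line = I² R_line = (15.40)² × 1.02 = 241.9 W
P_source = V I = 122 × 15.40 = 1879 W; P_load = 1637 W
η = P_load / P_source = 1637 / 1879 = 0.8712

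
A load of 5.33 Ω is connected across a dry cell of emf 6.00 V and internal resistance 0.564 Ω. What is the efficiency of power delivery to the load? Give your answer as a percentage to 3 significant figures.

90.4 %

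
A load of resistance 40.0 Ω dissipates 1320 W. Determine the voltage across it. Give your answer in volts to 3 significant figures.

230 V

From P = V I = I²R = V²/R, with the two given quantities we get V = √(P R).
V = √(1320 × 40.0) = 229.8 V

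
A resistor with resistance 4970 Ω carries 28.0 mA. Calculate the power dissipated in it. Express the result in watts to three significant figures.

3.90 W

The current through and the resistance of the element are both given; use P = I²R.
P = (0.02800 A)² × 4970 Ω = 3.896 W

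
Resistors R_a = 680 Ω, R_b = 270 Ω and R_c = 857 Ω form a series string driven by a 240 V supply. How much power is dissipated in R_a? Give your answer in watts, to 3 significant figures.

Since the resistors are in series they all carry the loop current I = V/R_total; the power in any one is I²R.
R_total = 680 + 270 + 857 = 1807 Ω
I = V / R_total = 240 / 1807 = 0.1328 A
P_R_a = I² × R_a = (0.1328)² × 680 = 12.00 W

12.0 W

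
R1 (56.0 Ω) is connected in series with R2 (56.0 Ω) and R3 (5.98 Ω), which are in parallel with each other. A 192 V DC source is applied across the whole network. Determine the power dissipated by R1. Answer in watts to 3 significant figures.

Reduce the parallel pair to R_p first; the network is then a simple series string.
R_p = (56.0×5.98)/(56.0+5.98) = 5.403 Ω
R_total = 56.0 + 5.403 = 61.40 Ω
I = V / R_total = 192 / 61.40 = 3.127 A
R1 is in the main series path, so its power is I²R1.
P_R1 = (3.127)² × 56.0 = 547.5 W

548 W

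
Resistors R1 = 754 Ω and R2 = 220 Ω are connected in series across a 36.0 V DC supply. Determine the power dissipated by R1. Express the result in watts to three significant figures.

Series elements share the same current, so find I first, then use P = I²R.
R_total = 754 + 220 = 974.0 Ω
I = V / R_total = 36.0 / 974.0 = 0.03696 A
P_R1 = I² × R1 = (0.03696)² × 754 = 1.030 W

1.03 W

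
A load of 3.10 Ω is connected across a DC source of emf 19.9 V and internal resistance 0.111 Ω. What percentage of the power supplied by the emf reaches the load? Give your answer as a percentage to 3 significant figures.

Both r and R carry the same current, so the power split is just the resistance split: η = R/(R+r).
η = R / (R + r) = 3.10 / (3.10 + 0.111) = 0.9654

96.5 %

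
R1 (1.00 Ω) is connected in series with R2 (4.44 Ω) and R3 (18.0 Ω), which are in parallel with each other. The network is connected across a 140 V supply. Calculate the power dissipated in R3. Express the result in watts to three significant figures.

First combine the parallel branches into one equivalent R_p, then R1 + R_p is a series pair.
R_p = (4.44×18.0)/(4.44+18.0) = 3.561 Ω
R_total = 1.00 + 3.561 = 4.561 Ω
I = V / R_total = 140 / 4.561 = 30.69 A
Voltage across the parallel pair: V_p = I × R_p = 30.69 × 3.561 = 109.3 V
R3 is across V_p, so use P = V²/R for that branch.
P_R3 = (109.3)² / 18.0 = 663.8 W

664 W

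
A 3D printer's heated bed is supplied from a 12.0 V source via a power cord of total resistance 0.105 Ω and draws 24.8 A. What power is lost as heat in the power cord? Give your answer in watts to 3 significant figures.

The power cord and load are in series, so the same current flows in both; the loss is I²R_line.
The power cord carries the full 24.8 A.
P_line = I² R_line = (24.80)² × 0.105 = 64.58 W

64.6 W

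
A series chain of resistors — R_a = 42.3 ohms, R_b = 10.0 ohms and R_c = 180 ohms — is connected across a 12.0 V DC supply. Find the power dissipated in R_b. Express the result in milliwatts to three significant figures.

Every series element carries the same I. Get I from the total resistance, then P = I² × R_b.
R_total = 42.3 + 10.0 + 180 = 232.3 Ω
I = V / R_total = 12.0 / 232.3 = 0.05166 A
P_R_b = I² × R_b = (0.05166)² × 10.0 = 0.02668 W

26.7 mW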